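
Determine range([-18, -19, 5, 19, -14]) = 38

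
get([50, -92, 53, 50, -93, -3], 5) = -3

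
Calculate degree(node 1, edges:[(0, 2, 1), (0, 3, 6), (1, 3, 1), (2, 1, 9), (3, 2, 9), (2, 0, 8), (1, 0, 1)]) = incident: (1,3), (2,1), (1,0)
= 3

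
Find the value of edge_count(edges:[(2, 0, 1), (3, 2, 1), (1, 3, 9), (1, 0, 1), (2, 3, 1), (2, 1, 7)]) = 6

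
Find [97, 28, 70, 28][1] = 28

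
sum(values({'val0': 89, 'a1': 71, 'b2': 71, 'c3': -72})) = 159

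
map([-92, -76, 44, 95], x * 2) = -92*2=-184, -76*2=-152, 44*2=88, 95*2=190
= [-184, -152, 88, 190]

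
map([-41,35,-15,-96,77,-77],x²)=(-41)²=1681, (35)²=1225, (-15)²=225, (-96)²=9216, (77)²=5929, (-77)²=5929
= [1681, 1225, 225, 9216, 5929, 5929]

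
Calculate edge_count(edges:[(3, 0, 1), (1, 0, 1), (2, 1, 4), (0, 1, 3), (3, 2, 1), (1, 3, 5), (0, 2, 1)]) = 7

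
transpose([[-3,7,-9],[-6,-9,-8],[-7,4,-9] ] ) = [[-3, -6, -7], [7, -9, 4], [-9, -8, -9]]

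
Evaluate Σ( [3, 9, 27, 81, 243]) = 3 + 9 + 27 + 81 + 243
= 363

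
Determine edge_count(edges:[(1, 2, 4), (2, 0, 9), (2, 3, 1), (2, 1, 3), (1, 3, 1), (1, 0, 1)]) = 6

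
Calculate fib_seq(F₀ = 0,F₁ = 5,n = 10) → F_2 = F_1 + F_0 = 5
F_3 = F_2 + F_1 = 10
F_4 = F_3 + F_2 = 15
...
= [0, 5, 5, 10, 15, 25, 40, 65, 105, 170]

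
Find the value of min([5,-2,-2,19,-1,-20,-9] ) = -20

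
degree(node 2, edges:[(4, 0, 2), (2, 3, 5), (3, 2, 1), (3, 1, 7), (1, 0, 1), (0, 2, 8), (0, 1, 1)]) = incident: (2,3), (3,2), (0,2)
= 3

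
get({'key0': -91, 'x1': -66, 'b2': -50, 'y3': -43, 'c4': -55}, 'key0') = -91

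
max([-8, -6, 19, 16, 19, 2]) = 19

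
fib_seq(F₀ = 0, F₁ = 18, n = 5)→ F_2 = F_1 + F_0 = 18
F_3 = F_2 + F_1 = 36
F_4 = F_3 + F_2 = 54
= [0, 18, 18, 36, 54]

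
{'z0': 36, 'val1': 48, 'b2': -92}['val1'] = 48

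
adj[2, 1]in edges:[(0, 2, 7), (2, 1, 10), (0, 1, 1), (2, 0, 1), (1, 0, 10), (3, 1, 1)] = 10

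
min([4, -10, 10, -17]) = -17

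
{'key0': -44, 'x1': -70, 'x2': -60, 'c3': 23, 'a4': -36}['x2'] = -60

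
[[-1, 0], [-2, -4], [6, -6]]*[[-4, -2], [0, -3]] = C[0][0] = (-1)*(-4) + (0)*(0) = 4
C[0][1] = (-1)*(-2) + (0)*(-3) = 2
C[1][0] = (-2)*(-4) + (-4)*(0) = 8
C[1][1] = (-2)*(-2) + (-4)*(-3) = 16
C[2][0] = (6)*(-4) + (-6)*(0) = -24
C[2][1] = (6)*(-2) + (-6)*(-3) = 6
= [[4, 2], [8, 16], [-24, 6]]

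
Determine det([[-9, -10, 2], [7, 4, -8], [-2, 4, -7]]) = -614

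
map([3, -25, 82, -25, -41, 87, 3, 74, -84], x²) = (3)²=9, (-25)²=625, (82)²=6724, (-25)²=625, (-41)²=1681, (87)²=7569, (3)²=9, (74)²=5476, (-84)²=7056
= [9, 625, 6724, 625, 1681, 7569, 9, 5476, 7056]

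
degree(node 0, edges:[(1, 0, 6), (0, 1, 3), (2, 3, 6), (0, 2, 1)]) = incident: (1,0), (0,1), (0,2)
= 3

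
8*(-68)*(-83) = 45152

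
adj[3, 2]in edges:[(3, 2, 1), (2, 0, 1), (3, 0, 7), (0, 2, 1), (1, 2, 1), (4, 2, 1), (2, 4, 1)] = 1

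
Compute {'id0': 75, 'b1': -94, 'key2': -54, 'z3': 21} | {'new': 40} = {'id0': 75, 'b1': -94, 'key2': -54, 'z3': 21, 'new': 40}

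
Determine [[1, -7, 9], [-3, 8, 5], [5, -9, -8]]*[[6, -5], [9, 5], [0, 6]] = C[0][0] = (1)*(6) + (-7)*(9) + (9)*(0) = -57
C[0][1] = (1)*(-5) + (-7)*(5) + (9)*(6) = 14
C[1][0] = (-3)*(6) + (8)*(9) + (5)*(0) = 54
C[1][1] = (-3)*(-5) + (8)*(5) + (5)*(6) = 85
C[2][0] = (5)*(6) + (-9)*(9) + (-8)*(0) = -51
C[2][1] = (5)*(-5) + (-9)*(5) + (-8)*(6) = -118
= [[-57, 14], [54, 85], [-51, -118]]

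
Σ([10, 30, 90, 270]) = 400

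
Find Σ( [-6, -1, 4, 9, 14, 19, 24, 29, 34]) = 126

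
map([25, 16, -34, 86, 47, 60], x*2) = [50, 32, -68, 172, 94, 120]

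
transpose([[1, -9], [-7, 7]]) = [[1, -7], [-9, 7]]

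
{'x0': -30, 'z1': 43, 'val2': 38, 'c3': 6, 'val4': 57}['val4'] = 57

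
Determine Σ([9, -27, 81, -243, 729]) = 549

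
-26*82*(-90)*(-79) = -15158520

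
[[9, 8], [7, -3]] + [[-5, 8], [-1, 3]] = [[4, 16], [6, 0]]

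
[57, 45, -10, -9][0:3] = [57, 45, -10]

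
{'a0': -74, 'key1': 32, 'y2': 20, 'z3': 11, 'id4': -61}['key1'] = 32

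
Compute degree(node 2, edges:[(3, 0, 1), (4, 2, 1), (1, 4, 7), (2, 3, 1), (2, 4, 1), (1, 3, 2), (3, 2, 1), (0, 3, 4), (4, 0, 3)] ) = incident: (4,2), (2,3), (2,4), (3,2)
= 4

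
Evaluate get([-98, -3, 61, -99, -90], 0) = -98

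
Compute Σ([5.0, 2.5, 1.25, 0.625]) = 9.375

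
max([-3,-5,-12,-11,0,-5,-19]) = 0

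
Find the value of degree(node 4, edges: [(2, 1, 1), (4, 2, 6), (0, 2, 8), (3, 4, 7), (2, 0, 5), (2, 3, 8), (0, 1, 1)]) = 2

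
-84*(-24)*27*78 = 4245696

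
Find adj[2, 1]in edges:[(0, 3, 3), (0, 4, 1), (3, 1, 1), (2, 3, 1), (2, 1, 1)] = 1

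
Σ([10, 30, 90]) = 130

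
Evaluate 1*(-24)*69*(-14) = 23184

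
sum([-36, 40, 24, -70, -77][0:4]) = slice → [-36, 40, 24, -70]
(-36) + 40 + 24 + (-70)
= -42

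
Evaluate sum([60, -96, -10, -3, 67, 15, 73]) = 106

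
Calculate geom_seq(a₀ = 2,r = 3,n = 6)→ [2, 6, 18, 54, 162, 486]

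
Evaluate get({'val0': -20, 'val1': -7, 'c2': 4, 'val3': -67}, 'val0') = -20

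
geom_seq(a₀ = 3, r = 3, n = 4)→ a_0 = 3*3^0 = 3
a_1 = 3*3^1 = 9
a_2 = 3*3^2 = 27
...
= [3, 9, 27, 81]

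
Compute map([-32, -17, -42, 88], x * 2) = [-64, -34, -84, 176]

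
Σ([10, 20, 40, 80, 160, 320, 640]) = 1270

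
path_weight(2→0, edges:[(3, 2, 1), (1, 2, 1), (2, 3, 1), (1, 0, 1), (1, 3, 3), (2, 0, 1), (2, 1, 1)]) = w(2→0)=1
= 1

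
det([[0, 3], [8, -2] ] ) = (0)*(-2) - (3)*(8)
= -24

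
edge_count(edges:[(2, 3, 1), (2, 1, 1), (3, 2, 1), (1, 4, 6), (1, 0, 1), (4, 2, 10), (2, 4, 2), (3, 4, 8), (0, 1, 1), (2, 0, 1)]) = 10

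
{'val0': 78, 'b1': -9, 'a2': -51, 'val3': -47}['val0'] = 78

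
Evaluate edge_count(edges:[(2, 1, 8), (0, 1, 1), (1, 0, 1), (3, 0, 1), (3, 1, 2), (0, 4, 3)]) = 6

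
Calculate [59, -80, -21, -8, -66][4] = -66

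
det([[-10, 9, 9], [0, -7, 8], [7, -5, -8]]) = (1)*(-10)*det([[-7, 8], [-5, -8]]) + (-1)*(9)*det([[0, 8], [7, -8]]) + (1)*(9)*det([[0, -7], [7, -5]])
= -960 + 504 + 441
= -15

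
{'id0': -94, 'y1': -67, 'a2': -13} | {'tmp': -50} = {'id0': -94, 'y1': -67, 'a2': -13, 'tmp': -50}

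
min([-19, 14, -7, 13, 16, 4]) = -19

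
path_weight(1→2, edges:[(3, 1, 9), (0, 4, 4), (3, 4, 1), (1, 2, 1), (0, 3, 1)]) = 1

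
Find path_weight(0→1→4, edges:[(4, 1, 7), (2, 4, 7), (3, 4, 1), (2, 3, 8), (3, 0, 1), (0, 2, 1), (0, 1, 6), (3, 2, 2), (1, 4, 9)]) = w(0→1)=6 + w(1→4)=9
= 15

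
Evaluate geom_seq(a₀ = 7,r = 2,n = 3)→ [7, 14, 28]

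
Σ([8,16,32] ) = 56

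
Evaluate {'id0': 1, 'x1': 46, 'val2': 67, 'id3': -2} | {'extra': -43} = {'id0': 1, 'x1': 46, 'val2': 67, 'id3': -2, 'extra': -43}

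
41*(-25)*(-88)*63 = 5682600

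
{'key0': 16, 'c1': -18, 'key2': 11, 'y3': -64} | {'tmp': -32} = {'key0': 16, 'c1': -18, 'key2': 11, 'y3': -64, 'tmp': -32}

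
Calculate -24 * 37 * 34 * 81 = -2445552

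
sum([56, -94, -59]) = -97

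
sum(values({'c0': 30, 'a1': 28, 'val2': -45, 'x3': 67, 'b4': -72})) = 8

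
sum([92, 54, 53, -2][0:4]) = slice → [92, 54, 53, -2]
92 + 54 + 53 + (-2)
= 197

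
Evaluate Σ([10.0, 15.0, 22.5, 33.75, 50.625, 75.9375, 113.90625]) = 10.0 + 15.0 + 22.5 + 33.75 + 50.625 + 75.9375 + 113.90625
= 321.71875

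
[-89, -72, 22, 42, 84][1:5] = [-72, 22, 42, 84]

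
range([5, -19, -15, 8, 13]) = 32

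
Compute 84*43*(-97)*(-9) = 3153276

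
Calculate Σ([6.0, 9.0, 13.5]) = 6.0 + 9.0 + 13.5
= 28.5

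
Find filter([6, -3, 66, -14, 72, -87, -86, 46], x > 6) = keep x where x > 6: 6✗, -3✗, 66✓, -14✗, 72✓, -87✗, -86✗, 46✓
= [66, 72, 46]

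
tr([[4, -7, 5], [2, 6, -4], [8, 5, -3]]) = diagonal: 4 + 6 + (-3)
= 7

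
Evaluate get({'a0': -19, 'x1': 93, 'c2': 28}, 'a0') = -19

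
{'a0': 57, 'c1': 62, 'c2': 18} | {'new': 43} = {'a0': 57, 'c1': 62, 'c2': 18, 'new': 43}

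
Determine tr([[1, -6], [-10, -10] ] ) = -9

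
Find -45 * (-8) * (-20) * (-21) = 151200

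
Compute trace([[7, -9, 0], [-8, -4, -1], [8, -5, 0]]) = diagonal: 7 + (-4) + 0
= 3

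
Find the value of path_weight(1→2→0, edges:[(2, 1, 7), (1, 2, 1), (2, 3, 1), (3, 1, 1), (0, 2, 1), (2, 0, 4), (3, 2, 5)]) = w(1→2)=1 + w(2→0)=4
= 5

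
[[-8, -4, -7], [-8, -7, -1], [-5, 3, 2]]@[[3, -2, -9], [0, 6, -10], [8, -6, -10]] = [[-80, 34, 182], [-32, -20, 152], [1, 16, -5]]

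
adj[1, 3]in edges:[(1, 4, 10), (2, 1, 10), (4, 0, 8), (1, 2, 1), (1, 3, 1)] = 1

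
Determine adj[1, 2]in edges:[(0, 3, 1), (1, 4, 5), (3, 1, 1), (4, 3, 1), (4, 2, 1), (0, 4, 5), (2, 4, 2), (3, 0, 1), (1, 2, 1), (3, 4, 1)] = 1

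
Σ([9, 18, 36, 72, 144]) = 9 + 18 + 36 + 72 + 144
= 279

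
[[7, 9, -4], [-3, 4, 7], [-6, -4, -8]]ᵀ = [[7, -3, -6], [9, 4, -4], [-4, 7, -8]]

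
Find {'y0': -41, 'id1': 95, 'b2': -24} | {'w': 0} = {'y0': -41, 'id1': 95, 'b2': -24, 'w': 0}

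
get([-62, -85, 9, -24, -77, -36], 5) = -36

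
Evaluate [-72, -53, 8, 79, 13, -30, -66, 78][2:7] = [8, 79, 13, -30, -66]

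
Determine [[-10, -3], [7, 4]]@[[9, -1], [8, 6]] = [[-114, -8], [95, 17]]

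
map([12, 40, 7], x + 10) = [22, 50, 17]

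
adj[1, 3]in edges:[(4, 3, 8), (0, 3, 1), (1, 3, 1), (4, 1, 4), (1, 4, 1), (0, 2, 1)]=1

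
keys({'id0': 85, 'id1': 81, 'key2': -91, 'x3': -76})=['id0', 'id1', 'key2', 'x3']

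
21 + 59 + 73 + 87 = 240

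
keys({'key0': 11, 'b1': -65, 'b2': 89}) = ['key0', 'b1', 'b2']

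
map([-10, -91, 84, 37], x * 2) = [-20, -182, 168, 74]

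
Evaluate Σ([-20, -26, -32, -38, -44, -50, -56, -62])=-328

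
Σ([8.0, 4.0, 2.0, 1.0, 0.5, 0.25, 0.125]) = 8.0 + 4.0 + 2.0 + 1.0 + 0.5 + 0.25 + 0.125
= 15.875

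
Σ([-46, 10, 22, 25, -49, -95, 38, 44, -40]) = -91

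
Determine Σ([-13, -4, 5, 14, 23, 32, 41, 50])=(-13) + (-4) + 5 + 14 + 23 + 32 + 41 + 50
= 148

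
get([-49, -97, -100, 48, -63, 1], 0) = -49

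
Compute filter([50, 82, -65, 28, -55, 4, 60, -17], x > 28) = [50, 82, 60]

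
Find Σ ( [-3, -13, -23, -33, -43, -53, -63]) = (-3) + (-13) + (-23) + (-33) + (-43) + (-53) + (-63)
= -231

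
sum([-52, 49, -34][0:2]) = slice → [-52, 49]
(-52) + 49
= -3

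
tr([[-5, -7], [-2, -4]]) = diagonal: (-5) + (-4)
= -9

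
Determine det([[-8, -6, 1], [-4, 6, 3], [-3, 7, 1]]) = (1)*(-8)*det([[6, 3], [7, 1]]) + (-1)*(-6)*det([[-4, 3], [-3, 1]]) + (1)*(1)*det([[-4, 6], [-3, 7]])
= 120 + 30 + -10
= 140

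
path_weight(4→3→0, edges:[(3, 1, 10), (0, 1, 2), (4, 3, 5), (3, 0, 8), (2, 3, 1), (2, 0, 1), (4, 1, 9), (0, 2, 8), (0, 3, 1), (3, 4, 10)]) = 13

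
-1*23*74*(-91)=154882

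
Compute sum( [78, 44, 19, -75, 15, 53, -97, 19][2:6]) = 12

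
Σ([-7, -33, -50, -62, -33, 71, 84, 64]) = (-7) + (-33) + (-50) + (-62) + (-33) + 71 + 84 + 64
= 34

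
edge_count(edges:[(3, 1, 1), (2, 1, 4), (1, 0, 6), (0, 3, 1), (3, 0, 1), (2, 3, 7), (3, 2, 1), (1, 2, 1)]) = 8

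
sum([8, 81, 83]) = 172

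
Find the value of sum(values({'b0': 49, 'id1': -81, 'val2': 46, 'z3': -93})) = -79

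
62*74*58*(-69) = -18361176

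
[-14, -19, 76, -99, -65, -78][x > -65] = keep x where x > -65: -14✓, -19✓, 76✓, -99✗, -65✗, -78✗
= [-14, -19, 76]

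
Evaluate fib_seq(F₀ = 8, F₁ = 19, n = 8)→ F_2 = F_1 + F_0 = 27
F_3 = F_2 + F_1 = 46
F_4 = F_3 + F_2 = 73
...
= [8, 19, 27, 46, 73, 119, 192, 311]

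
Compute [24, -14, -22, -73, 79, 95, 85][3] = -73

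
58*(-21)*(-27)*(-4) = -131544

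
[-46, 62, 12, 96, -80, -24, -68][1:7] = [62, 12, 96, -80, -24, -68]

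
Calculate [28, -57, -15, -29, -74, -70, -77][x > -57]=keep x where x > -57: 28✓, -57✗, -15✓, -29✓, -74✗, -70✗, -77✗
= [28, -15, -29]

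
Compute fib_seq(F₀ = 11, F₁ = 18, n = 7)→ [11, 18, 29, 47, 76, 123, 199]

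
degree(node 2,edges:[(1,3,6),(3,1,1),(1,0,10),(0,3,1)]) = 0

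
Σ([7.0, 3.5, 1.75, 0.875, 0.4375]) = 13.5625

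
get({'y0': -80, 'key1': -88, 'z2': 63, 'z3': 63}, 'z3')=63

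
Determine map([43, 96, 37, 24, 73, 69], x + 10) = 43+10=53, 96+10=106, 37+10=47, 24+10=34, 73+10=83, 69+10=79
= [53, 106, 47, 34, 83, 79]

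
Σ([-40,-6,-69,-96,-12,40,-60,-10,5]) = (-40) + (-6) + (-69) + (-96) + (-12) + 40 + (-60) + (-10) + 5
= -248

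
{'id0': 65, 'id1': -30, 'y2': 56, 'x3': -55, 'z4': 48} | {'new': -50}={'id0': 65, 'id1': -30, 'y2': 56, 'x3': -55, 'z4': 48, 'new': -50}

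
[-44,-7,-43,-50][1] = -7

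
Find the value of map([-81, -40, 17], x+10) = [-71, -30, 27]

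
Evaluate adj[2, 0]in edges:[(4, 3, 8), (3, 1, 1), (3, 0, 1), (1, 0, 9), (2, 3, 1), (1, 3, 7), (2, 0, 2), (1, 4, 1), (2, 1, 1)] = 2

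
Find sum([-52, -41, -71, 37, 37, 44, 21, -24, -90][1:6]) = slice → [-41, -71, 37, 37, 44]
(-41) + (-71) + 37 + 37 + 44
= 6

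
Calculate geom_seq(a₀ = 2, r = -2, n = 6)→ a_0 = 2*(-2)^0 = 2
a_1 = 2*(-2)^1 = -4
a_2 = 2*(-2)^2 = 8
...
= [2, -4, 8, -16, 32, -64]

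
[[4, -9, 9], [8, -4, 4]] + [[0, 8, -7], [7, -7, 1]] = [[4, -1, 2], [15, -11, 5]]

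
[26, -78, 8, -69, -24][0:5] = [26, -78, 8, -69, -24]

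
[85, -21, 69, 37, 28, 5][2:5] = [69, 37, 28]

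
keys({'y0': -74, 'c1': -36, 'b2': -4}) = ['y0', 'c1', 'b2']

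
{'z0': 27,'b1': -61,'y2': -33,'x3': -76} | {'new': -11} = {'z0': 27, 'b1': -61, 'y2': -33, 'x3': -76, 'new': -11}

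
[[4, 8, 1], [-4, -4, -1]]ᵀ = [[4, -4], [8, -4], [1, -1]]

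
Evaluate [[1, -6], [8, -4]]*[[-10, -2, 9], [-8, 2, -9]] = C[0][0] = (1)*(-10) + (-6)*(-8) = 38
C[0][1] = (1)*(-2) + (-6)*(2) = -14
C[0][2] = (1)*(9) + (-6)*(-9) = 63
C[1][0] = (8)*(-10) + (-4)*(-8) = -48
C[1][1] = (8)*(-2) + (-4)*(2) = -24
C[1][2] = (8)*(9) + (-4)*(-9) = 108
= [[38, -14, 63], [-48, -24, 108]]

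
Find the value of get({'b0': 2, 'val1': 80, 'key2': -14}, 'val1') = 80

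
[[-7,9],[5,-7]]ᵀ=[[-7, 5], [9, -7]]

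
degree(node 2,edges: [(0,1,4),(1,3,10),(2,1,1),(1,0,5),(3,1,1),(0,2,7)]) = incident: (2,1), (0,2)
= 2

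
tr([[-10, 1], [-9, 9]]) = diagonal: (-10) + 9
= -1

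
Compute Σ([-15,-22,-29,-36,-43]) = (-15) + (-22) + (-29) + (-36) + (-43)
= -145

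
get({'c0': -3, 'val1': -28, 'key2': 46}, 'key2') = 46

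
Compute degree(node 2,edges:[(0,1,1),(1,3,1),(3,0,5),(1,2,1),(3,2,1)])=2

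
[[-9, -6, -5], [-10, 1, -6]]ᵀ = [[-9, -10], [-6, 1], [-5, -6]]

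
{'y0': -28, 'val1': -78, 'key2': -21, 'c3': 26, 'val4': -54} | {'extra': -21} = {'y0': -28, 'val1': -78, 'key2': -21, 'c3': 26, 'val4': -54, 'extra': -21}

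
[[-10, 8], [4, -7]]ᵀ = [[-10, 4], [8, -7]]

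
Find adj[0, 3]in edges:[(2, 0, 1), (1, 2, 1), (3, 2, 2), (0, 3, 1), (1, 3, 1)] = 1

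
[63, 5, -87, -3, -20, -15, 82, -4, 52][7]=-4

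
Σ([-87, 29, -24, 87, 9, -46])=(-87) + 29 + (-24) + 87 + 9 + (-46)
= -32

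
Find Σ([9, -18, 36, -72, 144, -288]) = -189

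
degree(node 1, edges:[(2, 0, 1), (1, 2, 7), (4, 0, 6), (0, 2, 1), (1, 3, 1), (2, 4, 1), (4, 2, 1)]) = incident: (1,2), (1,3)
= 2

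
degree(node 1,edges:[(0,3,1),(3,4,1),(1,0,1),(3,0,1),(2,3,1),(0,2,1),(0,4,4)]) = incident: (1,0)
= 1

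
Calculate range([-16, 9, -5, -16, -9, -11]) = 25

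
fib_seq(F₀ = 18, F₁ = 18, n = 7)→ F_2 = F_1 + F_0 = 36
F_3 = F_2 + F_1 = 54
F_4 = F_3 + F_2 = 90
...
= [18, 18, 36, 54, 90, 144, 234]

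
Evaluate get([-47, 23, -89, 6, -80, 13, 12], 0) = -47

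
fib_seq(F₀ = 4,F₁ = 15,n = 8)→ F_2 = F_1 + F_0 = 19
F_3 = F_2 + F_1 = 34
F_4 = F_3 + F_2 = 53
...
= [4, 15, 19, 34, 53, 87, 140, 227]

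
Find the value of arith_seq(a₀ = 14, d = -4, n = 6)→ a_0 = 14 + 0*-4 = 14
a_1 = 14 + 1*-4 = 10
a_2 = 14 + 2*-4 = 6
...
= [14, 10, 6, 2, -2, -6]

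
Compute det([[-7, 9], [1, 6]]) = (-7)*(6) - (9)*(1)
= -51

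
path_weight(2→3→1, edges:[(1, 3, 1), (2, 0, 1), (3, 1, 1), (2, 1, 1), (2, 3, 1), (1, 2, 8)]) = w(2→3)=1 + w(3→1)=1
= 2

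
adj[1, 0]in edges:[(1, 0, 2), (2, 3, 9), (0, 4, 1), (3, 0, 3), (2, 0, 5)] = 2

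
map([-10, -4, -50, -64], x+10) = -10+10=0, -4+10=6, -50+10=-40, -64+10=-54
= [0, 6, -40, -54]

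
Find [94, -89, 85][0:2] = [94, -89]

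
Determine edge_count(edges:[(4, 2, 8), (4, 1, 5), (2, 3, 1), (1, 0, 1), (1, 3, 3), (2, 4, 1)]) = 6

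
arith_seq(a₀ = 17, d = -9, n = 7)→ [17, 8, -1, -10, -19, -28, -37]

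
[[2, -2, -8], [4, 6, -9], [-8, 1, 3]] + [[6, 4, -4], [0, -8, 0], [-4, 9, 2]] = [[8, 2, -12], [4, -2, -9], [-12, 10, 5]]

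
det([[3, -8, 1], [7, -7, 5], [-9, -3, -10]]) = -29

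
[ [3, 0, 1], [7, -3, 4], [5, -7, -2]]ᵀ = [[3, 7, 5], [0, -3, -7], [1, 4, -2]]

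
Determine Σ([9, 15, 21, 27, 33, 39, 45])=9 + 15 + 21 + 27 + 33 + 39 + 45
= 189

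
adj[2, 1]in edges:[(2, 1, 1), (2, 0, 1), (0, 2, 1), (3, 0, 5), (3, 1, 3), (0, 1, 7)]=1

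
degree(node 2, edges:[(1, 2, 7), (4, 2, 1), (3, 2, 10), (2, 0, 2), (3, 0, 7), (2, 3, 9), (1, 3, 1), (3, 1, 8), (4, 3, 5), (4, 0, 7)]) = incident: (1,2), (4,2), (3,2), (2,0), (2,3)
= 5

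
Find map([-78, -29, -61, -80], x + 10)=-78+10=-68, -29+10=-19, -61+10=-51, -80+10=-70
= [-68, -19, -51, -70]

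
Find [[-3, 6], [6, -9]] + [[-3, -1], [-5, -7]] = [[-6, 5], [1, -16]]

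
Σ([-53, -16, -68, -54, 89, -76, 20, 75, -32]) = -115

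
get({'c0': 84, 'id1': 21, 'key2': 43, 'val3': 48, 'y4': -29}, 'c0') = 84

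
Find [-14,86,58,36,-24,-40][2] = 58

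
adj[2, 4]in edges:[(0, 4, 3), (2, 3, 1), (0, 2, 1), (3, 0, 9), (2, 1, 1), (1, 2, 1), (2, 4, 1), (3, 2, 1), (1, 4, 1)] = 1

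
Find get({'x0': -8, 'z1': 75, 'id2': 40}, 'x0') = -8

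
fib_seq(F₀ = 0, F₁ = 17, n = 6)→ [0, 17, 17, 34, 51, 85]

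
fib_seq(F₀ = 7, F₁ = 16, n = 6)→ [7, 16, 23, 39, 62, 101]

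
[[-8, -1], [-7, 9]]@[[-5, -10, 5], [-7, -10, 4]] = C[0][0] = (-8)*(-5) + (-1)*(-7) = 47
C[0][1] = (-8)*(-10) + (-1)*(-10) = 90
C[0][2] = (-8)*(5) + (-1)*(4) = -44
C[1][0] = (-7)*(-5) + (9)*(-7) = -28
C[1][1] = (-7)*(-10) + (9)*(-10) = -20
C[1][2] = (-7)*(5) + (9)*(4) = 1
= [[47, 90, -44], [-28, -20, 1]]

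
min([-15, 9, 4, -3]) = -15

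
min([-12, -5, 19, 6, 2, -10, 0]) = -12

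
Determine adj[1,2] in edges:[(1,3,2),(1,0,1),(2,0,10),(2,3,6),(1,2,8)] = 8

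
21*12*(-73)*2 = -36792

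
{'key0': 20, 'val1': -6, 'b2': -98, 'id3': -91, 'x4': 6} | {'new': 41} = {'key0': 20, 'val1': -6, 'b2': -98, 'id3': -91, 'x4': 6, 'new': 41}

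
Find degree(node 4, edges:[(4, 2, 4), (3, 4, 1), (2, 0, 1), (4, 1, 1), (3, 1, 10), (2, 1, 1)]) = incident: (4,2), (3,4), (4,1)
= 3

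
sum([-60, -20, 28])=-52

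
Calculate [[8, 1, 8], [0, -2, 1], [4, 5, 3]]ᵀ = [[8, 0, 4], [1, -2, 5], [8, 1, 3]]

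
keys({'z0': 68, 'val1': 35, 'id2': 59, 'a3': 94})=['z0', 'val1', 'id2', 'a3']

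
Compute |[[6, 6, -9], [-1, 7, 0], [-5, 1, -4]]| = -498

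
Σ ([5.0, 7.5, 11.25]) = 5.0 + 7.5 + 11.25
= 23.75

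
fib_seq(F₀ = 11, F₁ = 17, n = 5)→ [11, 17, 28, 45, 73]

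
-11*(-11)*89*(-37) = -398453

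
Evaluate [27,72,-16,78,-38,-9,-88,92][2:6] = [-16, 78, -38, -9]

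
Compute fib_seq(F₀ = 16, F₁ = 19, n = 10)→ [16, 19, 35, 54, 89, 143, 232, 375, 607, 982]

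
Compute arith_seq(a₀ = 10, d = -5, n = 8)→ a_0 = 10 + 0*-5 = 10
a_1 = 10 + 1*-5 = 5
a_2 = 10 + 2*-5 = 0
...
= [10, 5, 0, -5, -10, -15, -20, -25]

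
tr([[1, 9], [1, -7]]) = -6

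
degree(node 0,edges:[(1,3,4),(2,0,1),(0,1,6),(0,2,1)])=3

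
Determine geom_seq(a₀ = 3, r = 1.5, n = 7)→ [3.0, 4.5, 6.75, 10.125, 15.1875, 22.78125, 34.171875]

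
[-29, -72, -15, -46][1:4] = [-72, -15, -46]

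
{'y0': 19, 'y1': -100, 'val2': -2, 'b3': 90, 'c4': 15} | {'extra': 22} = {'y0': 19, 'y1': -100, 'val2': -2, 'b3': 90, 'c4': 15, 'extra': 22}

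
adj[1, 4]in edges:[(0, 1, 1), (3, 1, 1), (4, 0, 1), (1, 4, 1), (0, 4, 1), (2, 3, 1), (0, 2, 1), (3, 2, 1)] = 1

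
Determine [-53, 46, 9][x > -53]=keep x where x > -53: -53✗, 46✓, 9✓
= [46, 9]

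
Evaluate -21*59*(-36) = 44604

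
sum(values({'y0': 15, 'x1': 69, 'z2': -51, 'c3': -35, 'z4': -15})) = 15 + 69 + (-51) + (-35) + (-15)
= -17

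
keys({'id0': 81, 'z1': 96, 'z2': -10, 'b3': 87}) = ['id0', 'z1', 'z2', 'b3']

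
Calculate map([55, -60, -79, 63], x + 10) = [65, -50, -69, 73]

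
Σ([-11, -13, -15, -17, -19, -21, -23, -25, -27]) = -171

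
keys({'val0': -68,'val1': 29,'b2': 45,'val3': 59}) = ['val0', 'val1', 'b2', 'val3']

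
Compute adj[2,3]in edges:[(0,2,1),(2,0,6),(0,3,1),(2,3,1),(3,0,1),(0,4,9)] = 1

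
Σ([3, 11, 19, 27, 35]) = 95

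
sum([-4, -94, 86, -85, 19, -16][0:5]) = slice → [-4, -94, 86, -85, 19]
(-4) + (-94) + 86 + (-85) + 19
= -78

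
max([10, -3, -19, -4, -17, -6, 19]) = 19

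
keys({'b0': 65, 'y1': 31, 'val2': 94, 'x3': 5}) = ['b0', 'y1', 'val2', 'x3']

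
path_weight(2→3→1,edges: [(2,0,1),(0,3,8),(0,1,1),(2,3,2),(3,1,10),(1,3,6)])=w(2→3)=2 + w(3→1)=10
= 12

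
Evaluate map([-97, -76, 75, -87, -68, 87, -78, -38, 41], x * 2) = [-194, -152, 150, -174, -136, 174, -156, -76, 82]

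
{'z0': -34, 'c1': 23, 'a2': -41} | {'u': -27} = {'z0': -34, 'c1': 23, 'a2': -41, 'u': -27}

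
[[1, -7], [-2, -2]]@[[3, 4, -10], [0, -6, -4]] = [[3, 46, 18], [-6, 4, 28]]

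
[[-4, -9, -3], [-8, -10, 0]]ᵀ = [[-4, -8], [-9, -10], [-3, 0]]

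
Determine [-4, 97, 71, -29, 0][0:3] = [-4, 97, 71]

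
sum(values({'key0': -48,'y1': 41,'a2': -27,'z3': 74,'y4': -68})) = -28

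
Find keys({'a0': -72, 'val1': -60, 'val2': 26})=['a0', 'val1', 'val2']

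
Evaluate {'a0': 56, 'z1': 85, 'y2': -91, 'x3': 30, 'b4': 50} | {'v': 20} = {'a0': 56, 'z1': 85, 'y2': -91, 'x3': 30, 'b4': 50, 'v': 20}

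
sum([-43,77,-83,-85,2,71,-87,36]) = -112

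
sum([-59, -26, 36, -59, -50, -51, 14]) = (-59) + (-26) + 36 + (-59) + (-50) + (-51) + 14
= -195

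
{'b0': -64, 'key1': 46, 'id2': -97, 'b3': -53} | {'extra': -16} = {'b0': -64, 'key1': 46, 'id2': -97, 'b3': -53, 'extra': -16}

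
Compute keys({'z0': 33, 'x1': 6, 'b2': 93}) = ['z0', 'x1', 'b2']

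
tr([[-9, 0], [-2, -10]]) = diagonal: (-9) + (-10)
= -19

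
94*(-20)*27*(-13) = 659880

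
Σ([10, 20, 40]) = 10 + 20 + 40
= 70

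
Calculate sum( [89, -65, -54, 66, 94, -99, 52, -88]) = -5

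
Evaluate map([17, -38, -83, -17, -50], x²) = (17)²=289, (-38)²=1444, (-83)²=6889, (-17)²=289, (-50)²=2500
= [289, 1444, 6889, 289, 2500]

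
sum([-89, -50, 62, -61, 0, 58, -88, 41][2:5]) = 1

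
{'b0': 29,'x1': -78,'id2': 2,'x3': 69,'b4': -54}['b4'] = -54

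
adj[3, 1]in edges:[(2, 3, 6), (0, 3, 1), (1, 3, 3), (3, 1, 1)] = 1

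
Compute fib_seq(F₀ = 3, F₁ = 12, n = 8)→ F_2 = F_1 + F_0 = 15
F_3 = F_2 + F_1 = 27
F_4 = F_3 + F_2 = 42
...
= [3, 12, 15, 27, 42, 69, 111, 180]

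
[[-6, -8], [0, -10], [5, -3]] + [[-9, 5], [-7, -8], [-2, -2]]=[[-15, -3], [-7, -18], [3, -5]]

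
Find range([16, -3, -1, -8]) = 24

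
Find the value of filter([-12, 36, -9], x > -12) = [36, -9]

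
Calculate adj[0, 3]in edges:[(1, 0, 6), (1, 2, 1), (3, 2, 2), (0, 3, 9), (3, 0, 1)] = 9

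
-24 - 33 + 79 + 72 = 94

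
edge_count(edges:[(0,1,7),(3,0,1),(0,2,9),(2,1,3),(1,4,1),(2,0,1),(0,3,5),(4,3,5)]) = 8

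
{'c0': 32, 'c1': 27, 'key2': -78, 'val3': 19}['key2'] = -78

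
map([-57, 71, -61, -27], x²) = (-57)²=3249, (71)²=5041, (-61)²=3721, (-27)²=729
= [3249, 5041, 3721, 729]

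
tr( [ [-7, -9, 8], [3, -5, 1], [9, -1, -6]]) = diagonal: (-7) + (-5) + (-6)
= -18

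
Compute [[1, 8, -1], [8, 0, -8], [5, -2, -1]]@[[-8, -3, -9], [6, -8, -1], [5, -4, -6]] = C[0][0] = (1)*(-8) + (8)*(6) + (-1)*(5) = 35
C[0][1] = (1)*(-3) + (8)*(-8) + (-1)*(-4) = -63
C[0][2] = (1)*(-9) + (8)*(-1) + (-1)*(-6) = -11
C[1][0] = (8)*(-8) + (0)*(6) + (-8)*(5) = -104
C[1][1] = (8)*(-3) + (0)*(-8) + (-8)*(-4) = 8
C[1][2] = (8)*(-9) + (0)*(-1) + (-8)*(-6) = -24
... (3 more cells)
= [[35, -63, -11], [-104, 8, -24], [-57, 5, -37]]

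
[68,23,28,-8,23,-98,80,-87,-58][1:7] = [23, 28, -8, 23, -98, 80]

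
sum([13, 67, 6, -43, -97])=13 + 67 + 6 + (-43) + (-97)
= -54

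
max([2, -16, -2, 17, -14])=17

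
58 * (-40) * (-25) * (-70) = -4060000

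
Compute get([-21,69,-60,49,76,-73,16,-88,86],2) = -60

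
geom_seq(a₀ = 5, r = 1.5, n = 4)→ [5.0, 7.5, 11.25, 16.875]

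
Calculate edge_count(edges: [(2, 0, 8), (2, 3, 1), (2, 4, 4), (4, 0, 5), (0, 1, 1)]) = 5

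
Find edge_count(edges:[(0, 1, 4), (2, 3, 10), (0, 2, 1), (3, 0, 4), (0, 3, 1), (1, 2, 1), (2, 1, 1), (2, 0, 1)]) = 8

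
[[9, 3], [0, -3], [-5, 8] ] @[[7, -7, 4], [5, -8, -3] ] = [[78, -87, 27], [-15, 24, 9], [5, -29, -44]]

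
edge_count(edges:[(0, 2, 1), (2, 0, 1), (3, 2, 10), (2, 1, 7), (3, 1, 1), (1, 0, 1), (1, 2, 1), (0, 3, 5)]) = 8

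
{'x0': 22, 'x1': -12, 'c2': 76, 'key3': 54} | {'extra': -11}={'x0': 22, 'x1': -12, 'c2': 76, 'key3': 54, 'extra': -11}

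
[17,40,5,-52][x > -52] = keep x where x > -52: 17✓, 40✓, 5✓, -52✗
= [17, 40, 5]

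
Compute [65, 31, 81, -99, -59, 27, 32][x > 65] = [81]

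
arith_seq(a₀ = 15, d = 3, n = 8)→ a_0 = 15 + 0*3 = 15
a_1 = 15 + 1*3 = 18
a_2 = 15 + 2*3 = 21
...
= [15, 18, 21, 24, 27, 30, 33, 36]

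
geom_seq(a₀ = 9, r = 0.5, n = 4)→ [9.0, 4.5, 2.25, 1.125]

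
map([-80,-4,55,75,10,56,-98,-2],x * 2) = -80*2=-160, -4*2=-8, 55*2=110, 75*2=150, 10*2=20, 56*2=112, -98*2=-196, -2*2=-4
= [-160, -8, 110, 150, 20, 112, -196, -4]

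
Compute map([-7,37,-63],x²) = [49, 1369, 3969]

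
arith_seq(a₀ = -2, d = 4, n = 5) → [-2, 2, 6, 10, 14]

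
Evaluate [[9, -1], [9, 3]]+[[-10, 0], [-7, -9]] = [[-1, -1], [2, -6]]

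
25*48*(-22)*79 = -2085600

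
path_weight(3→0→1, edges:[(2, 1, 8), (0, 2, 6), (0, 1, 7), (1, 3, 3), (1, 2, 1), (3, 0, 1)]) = w(3→0)=1 + w(0→1)=7
= 8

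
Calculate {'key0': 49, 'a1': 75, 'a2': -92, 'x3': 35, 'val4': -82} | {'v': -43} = {'key0': 49, 'a1': 75, 'a2': -92, 'x3': 35, 'val4': -82, 'v': -43}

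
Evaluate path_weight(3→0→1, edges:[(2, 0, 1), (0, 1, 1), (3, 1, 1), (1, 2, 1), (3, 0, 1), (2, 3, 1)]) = w(3→0)=1 + w(0→1)=1
= 2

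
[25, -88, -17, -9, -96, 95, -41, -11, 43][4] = -96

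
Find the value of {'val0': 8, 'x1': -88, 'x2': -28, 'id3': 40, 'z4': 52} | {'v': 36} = {'val0': 8, 'x1': -88, 'x2': -28, 'id3': 40, 'z4': 52, 'v': 36}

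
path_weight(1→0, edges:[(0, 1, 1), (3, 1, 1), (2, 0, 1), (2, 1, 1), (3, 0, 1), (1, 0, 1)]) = 1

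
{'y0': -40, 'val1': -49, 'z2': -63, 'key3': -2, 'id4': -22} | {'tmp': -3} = {'y0': -40, 'val1': -49, 'z2': -63, 'key3': -2, 'id4': -22, 'tmp': -3}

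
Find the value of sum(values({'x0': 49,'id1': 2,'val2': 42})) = 93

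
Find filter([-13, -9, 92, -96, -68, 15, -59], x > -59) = [-13, -9, 92, 15]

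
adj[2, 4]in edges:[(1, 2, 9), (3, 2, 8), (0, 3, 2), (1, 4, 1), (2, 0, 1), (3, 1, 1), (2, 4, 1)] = 1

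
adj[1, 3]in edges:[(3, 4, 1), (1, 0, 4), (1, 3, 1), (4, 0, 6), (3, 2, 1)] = 1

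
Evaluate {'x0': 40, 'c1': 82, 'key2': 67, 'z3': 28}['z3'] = 28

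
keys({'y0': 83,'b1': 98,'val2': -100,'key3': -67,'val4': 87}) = ['y0', 'b1', 'val2', 'key3', 'val4']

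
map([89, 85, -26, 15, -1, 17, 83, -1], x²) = [7921, 7225, 676, 225, 1, 289, 6889, 1]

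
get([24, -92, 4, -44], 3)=-44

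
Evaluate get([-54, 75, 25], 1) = 75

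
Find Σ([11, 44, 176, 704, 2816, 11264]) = 15015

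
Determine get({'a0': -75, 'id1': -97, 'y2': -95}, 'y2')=-95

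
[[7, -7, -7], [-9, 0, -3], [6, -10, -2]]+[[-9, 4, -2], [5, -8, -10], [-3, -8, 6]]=[[-2, -3, -9], [-4, -8, -13], [3, -18, 4]]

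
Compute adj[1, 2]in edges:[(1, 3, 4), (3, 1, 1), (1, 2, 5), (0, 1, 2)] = 5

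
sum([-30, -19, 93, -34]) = 10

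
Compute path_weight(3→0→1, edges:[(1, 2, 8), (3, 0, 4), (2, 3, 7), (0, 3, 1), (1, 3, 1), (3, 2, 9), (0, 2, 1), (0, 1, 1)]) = 5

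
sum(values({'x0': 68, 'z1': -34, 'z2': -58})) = 68 + (-34) + (-58)
= -24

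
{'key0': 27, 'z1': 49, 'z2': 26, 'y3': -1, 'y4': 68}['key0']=27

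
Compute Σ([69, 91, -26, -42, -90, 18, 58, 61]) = 69 + 91 + (-26) + (-42) + (-90) + 18 + 58 + 61
= 139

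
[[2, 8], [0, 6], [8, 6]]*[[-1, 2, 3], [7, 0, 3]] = [[54, 4, 30], [42, 0, 18], [34, 16, 42]]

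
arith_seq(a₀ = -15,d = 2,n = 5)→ a_0 = -15 + 0*2 = -15
a_1 = -15 + 1*2 = -13
a_2 = -15 + 2*2 = -11
...
= [-15, -13, -11, -9, -7]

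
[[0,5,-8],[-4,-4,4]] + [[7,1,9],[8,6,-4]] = [[7, 6, 1], [4, 2, 0]]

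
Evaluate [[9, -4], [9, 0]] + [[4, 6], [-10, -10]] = [[13, 2], [-1, -10]]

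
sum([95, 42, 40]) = 177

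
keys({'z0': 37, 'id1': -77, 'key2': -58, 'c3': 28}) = ['z0', 'id1', 'key2', 'c3']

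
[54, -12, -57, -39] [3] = -39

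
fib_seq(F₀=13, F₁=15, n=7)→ [13, 15, 28, 43, 71, 114, 185]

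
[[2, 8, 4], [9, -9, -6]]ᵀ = [[2, 9], [8, -9], [4, -6]]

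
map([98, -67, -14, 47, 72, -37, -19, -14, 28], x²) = [9604, 4489, 196, 2209, 5184, 1369, 361, 196, 784]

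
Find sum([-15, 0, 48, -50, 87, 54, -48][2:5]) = slice → [48, -50, 87]
48 + (-50) + 87
= 85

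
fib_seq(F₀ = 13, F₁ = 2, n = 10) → [13, 2, 15, 17, 32, 49, 81, 130, 211, 341]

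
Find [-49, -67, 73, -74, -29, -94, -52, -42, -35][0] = -49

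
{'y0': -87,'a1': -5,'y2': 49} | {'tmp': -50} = {'y0': -87, 'a1': -5, 'y2': 49, 'tmp': -50}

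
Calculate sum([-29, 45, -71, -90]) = (-29) + 45 + (-71) + (-90)
= -145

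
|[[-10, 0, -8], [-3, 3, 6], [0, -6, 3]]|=-594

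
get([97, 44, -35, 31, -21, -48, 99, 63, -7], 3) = 31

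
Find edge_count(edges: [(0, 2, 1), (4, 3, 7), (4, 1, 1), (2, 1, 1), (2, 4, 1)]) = 5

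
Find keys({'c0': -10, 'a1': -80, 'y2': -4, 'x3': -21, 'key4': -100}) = ['c0', 'a1', 'y2', 'x3', 'key4']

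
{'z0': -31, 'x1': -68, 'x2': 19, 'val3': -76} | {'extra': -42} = {'z0': -31, 'x1': -68, 'x2': 19, 'val3': -76, 'extra': -42}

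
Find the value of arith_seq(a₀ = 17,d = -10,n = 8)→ [17, 7, -3, -13, -23, -33, -43, -53]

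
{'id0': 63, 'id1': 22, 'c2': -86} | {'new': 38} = {'id0': 63, 'id1': 22, 'c2': -86, 'new': 38}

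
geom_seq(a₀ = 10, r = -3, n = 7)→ a_0 = 10*(-3)^0 = 10
a_1 = 10*(-3)^1 = -30
a_2 = 10*(-3)^2 = 90
...
= [10, -30, 90, -270, 810, -2430, 7290]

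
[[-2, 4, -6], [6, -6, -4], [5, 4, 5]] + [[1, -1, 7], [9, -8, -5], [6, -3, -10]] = [[-1, 3, 1], [15, -14, -9], [11, 1, -5]]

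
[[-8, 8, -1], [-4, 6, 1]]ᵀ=[[-8, -4], [8, 6], [-1, 1]]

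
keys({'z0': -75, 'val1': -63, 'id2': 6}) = ['z0', 'val1', 'id2']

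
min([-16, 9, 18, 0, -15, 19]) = -16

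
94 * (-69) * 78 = -505908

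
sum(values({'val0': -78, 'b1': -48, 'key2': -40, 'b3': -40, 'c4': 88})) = (-78) + (-48) + (-40) + (-40) + 88
= -118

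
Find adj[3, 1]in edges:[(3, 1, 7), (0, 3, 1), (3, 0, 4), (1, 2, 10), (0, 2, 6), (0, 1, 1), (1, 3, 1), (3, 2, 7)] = 7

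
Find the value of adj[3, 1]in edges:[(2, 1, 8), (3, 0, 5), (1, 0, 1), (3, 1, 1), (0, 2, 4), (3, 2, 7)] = 1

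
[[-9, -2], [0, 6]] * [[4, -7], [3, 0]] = C[0][0] = (-9)*(4) + (-2)*(3) = -42
C[0][1] = (-9)*(-7) + (-2)*(0) = 63
C[1][0] = (0)*(4) + (6)*(3) = 18
C[1][1] = (0)*(-7) + (6)*(0) = 0
= [[-42, 63], [18, 0]]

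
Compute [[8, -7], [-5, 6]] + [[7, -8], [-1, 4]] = [[15, -15], [-6, 10]]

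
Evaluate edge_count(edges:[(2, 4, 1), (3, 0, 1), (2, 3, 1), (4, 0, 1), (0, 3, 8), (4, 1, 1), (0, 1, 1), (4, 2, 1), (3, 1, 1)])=9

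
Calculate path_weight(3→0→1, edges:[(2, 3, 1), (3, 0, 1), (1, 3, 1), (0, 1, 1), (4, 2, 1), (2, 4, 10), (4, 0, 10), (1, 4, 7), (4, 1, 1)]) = 2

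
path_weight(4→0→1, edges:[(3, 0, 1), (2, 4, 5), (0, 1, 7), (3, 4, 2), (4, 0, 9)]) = 16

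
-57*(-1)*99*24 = 135432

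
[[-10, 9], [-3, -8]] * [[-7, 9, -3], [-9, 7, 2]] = C[0][0] = (-10)*(-7) + (9)*(-9) = -11
C[0][1] = (-10)*(9) + (9)*(7) = -27
C[0][2] = (-10)*(-3) + (9)*(2) = 48
C[1][0] = (-3)*(-7) + (-8)*(-9) = 93
C[1][1] = (-3)*(9) + (-8)*(7) = -83
C[1][2] = (-3)*(-3) + (-8)*(2) = -7
= [[-11, -27, 48], [93, -83, -7]]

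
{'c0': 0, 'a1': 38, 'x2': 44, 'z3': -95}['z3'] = -95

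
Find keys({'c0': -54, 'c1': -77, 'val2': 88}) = ['c0', 'c1', 'val2']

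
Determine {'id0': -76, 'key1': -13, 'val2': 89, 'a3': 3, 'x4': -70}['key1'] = -13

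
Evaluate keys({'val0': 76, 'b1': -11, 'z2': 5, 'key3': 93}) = ['val0', 'b1', 'z2', 'key3']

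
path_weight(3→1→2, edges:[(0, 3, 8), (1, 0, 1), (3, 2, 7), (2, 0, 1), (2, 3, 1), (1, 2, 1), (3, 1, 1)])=2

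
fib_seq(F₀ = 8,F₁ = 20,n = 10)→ [8, 20, 28, 48, 76, 124, 200, 324, 524, 848]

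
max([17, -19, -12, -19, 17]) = 17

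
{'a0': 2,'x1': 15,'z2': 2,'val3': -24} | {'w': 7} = {'a0': 2, 'x1': 15, 'z2': 2, 'val3': -24, 'w': 7}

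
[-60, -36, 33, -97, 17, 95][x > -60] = [-36, 33, 17, 95]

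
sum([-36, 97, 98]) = 159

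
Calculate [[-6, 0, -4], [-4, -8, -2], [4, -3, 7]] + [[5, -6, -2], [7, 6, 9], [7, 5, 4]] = [[-1, -6, -6], [3, -2, 7], [11, 2, 11]]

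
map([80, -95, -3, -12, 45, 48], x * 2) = 80*2=160, -95*2=-190, -3*2=-6, -12*2=-24, 45*2=90, 48*2=96
= [160, -190, -6, -24, 90, 96]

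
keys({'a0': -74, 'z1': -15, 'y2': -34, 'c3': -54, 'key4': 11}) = ['a0', 'z1', 'y2', 'c3', 'key4']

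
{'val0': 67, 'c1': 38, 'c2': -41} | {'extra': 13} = {'val0': 67, 'c1': 38, 'c2': -41, 'extra': 13}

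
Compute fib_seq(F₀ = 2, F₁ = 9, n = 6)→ F_2 = F_1 + F_0 = 11
F_3 = F_2 + F_1 = 20
F_4 = F_3 + F_2 = 31
...
= [2, 9, 11, 20, 31, 51]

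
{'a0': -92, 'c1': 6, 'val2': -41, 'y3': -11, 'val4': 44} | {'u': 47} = {'a0': -92, 'c1': 6, 'val2': -41, 'y3': -11, 'val4': 44, 'u': 47}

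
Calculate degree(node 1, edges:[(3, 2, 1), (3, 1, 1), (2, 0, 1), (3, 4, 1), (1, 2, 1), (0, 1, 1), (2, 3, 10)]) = 3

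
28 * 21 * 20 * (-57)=-670320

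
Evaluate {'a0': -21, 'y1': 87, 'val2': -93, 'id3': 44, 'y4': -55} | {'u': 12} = {'a0': -21, 'y1': 87, 'val2': -93, 'id3': 44, 'y4': -55, 'u': 12}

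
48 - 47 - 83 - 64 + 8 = -138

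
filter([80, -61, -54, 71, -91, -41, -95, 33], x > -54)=keep x where x > -54: 80✓, -61✗, -54✗, 71✓, -91✗, -41✓, -95✗, 33✓
= [80, 71, -41, 33]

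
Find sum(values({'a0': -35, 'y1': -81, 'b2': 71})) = -45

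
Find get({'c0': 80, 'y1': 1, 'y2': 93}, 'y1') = 1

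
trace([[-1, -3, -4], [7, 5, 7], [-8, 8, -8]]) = -4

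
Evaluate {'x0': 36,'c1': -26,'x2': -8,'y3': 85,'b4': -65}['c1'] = -26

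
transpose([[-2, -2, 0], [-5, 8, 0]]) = [[-2, -5], [-2, 8], [0, 0]]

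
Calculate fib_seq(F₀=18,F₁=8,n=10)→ F_2 = F_1 + F_0 = 26
F_3 = F_2 + F_1 = 34
F_4 = F_3 + F_2 = 60
...
= [18, 8, 26, 34, 60, 94, 154, 248, 402, 650]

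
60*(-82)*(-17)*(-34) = -2843760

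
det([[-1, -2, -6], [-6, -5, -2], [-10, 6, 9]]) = (1)*(-1)*det([[-5, -2], [6, 9]]) + (-1)*(-2)*det([[-6, -2], [-10, 9]]) + (1)*(-6)*det([[-6, -5], [-10, 6]])
= 33 + -148 + 516
= 401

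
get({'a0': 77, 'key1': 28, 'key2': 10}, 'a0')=77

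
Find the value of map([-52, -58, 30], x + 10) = -52+10=-42, -58+10=-48, 30+10=40
= [-42, -48, 40]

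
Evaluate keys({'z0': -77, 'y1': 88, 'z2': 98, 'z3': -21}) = ['z0', 'y1', 'z2', 'z3']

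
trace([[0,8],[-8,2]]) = diagonal: 0 + 2
= 2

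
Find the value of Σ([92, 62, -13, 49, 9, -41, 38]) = 196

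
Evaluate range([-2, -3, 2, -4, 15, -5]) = 20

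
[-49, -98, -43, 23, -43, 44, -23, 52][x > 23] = keep x where x > 23: -49✗, -98✗, -43✗, 23✗, -43✗, 44✓, -23✗, 52✓
= [44, 52]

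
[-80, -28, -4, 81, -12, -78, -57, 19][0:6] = [-80, -28, -4, 81, -12, -78]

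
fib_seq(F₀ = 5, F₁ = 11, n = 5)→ F_2 = F_1 + F_0 = 16
F_3 = F_2 + F_1 = 27
F_4 = F_3 + F_2 = 43
= [5, 11, 16, 27, 43]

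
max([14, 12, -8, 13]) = 14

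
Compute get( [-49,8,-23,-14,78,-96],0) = -49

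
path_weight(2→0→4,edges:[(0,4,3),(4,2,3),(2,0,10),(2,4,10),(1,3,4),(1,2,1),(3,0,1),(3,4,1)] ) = 13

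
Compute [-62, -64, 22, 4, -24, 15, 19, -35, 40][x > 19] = [22, 40]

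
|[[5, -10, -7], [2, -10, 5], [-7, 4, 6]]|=(1)*(5)*det([[-10, 5], [4, 6]]) + (-1)*(-10)*det([[2, 5], [-7, 6]]) + (1)*(-7)*det([[2, -10], [-7, 4]])
= -400 + 470 + 434
= 504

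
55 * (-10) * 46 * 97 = -2454100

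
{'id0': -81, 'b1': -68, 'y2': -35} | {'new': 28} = {'id0': -81, 'b1': -68, 'y2': -35, 'new': 28}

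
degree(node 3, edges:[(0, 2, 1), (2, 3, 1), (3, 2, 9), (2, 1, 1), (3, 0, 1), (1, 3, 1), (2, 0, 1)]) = 4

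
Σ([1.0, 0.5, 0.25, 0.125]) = 1.0 + 0.5 + 0.25 + 0.125
= 1.875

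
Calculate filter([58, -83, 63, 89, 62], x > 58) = keep x where x > 58: 58✗, -83✗, 63✓, 89✓, 62✓
= [63, 89, 62]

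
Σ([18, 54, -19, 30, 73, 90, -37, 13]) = 18 + 54 + (-19) + 30 + 73 + 90 + (-37) + 13
= 222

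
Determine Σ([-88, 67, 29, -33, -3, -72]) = -100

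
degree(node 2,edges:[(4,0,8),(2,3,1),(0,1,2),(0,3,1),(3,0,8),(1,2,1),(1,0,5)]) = 2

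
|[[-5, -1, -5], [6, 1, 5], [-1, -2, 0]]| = (1)*(-5)*det([[1, 5], [-2, 0]]) + (-1)*(-1)*det([[6, 5], [-1, 0]]) + (1)*(-5)*det([[6, 1], [-1, -2]])
= -50 + 5 + 55
= 10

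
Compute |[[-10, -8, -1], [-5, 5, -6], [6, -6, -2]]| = 828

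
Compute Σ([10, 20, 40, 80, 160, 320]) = 10 + 20 + 40 + 80 + 160 + 320
= 630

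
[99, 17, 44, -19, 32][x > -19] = [99, 17, 44, 32]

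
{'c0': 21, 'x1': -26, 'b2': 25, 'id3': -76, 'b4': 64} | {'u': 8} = {'c0': 21, 'x1': -26, 'b2': 25, 'id3': -76, 'b4': 64, 'u': 8}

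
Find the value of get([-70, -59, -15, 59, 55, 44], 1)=-59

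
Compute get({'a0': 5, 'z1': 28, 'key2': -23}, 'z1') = 28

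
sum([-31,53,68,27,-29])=(-31) + 53 + 68 + 27 + (-29)
= 88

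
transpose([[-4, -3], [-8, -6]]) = [[-4, -8], [-3, -6]]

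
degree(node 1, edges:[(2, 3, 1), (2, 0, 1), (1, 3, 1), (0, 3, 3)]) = 1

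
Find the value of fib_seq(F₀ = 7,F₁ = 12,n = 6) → [7, 12, 19, 31, 50, 81]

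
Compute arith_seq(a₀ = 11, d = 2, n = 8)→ a_0 = 11 + 0*2 = 11
a_1 = 11 + 1*2 = 13
a_2 = 11 + 2*2 = 15
...
= [11, 13, 15, 17, 19, 21, 23, 25]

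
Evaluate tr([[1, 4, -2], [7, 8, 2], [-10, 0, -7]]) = diagonal: 1 + 8 + (-7)
= 2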